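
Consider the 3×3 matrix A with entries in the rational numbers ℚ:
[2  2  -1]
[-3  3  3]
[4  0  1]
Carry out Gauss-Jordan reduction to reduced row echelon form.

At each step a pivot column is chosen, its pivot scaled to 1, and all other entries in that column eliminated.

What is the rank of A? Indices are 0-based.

[1] R0 /= 2  ⇒  (1, 1, -1/2)
     R1 -= -3·R0  ⇒  (0, 6, 3/2)
     R2 -= 4·R0  ⇒  (0, -4, 3)
[2] R1 /= 6  ⇒  (0, 1, 1/4)
     R0 -= 1·R1  ⇒  (1, 0, -3/4)
     R2 -= -4·R1  ⇒  (0, 0, 4)
[3] R2 /= 4  ⇒  (0, 0, 1)
     R0 -= -3/4·R2  ⇒  (1, 0, 0)
     R1 -= 1/4·R2  ⇒  (0, 1, 0)

rank = 3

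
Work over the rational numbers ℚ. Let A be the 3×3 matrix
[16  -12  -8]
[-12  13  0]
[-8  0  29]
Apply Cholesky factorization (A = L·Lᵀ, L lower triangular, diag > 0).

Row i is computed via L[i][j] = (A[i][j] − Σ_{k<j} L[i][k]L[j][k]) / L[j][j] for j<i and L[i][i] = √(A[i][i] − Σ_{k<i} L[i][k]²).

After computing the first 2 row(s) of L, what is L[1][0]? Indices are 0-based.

L[1][0] = -3

Step 1: L[0][0] = √(16) = 4.
  L[1][0] = (-12) / L[0][0] = -3.
Step 2: L[1][1] = √(4) = 2.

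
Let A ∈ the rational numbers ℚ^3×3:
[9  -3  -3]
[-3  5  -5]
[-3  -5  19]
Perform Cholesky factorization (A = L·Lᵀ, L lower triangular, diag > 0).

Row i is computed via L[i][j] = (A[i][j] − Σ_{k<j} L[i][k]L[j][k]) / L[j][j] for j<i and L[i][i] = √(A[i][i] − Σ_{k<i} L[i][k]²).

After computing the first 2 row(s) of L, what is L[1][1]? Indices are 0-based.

Step 1: L[0][0] = √(9) = 3.
  L[1][0] = (-3) / L[0][0] = -1.
Step 2: L[1][1] = √(4) = 2.

L[1][1] = 2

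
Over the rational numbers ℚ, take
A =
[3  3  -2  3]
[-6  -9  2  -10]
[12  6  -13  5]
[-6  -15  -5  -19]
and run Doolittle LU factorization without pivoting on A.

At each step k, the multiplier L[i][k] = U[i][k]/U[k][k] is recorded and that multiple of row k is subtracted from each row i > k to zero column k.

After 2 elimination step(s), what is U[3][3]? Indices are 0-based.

k=0: U[0][0]=3
  eliminate (1,0): mult=-2, new row 1: (0, -3, -2, -4); set L[1][0]=-2
  eliminate (2,0): mult=4, new row 2: (0, -6, -5, -7); set L[2][0]=4
  eliminate (3,0): mult=-2, new row 3: (0, -9, -9, -13); set L[3][0]=-2
k=1: U[1][1]=-3
  eliminate (2,1): mult=2, new row 2: (0, 0, -1, 1); set L[2][1]=2
  eliminate (3,1): mult=3, new row 3: (0, 0, -3, -1); set L[3][1]=3

U[3][3] = -1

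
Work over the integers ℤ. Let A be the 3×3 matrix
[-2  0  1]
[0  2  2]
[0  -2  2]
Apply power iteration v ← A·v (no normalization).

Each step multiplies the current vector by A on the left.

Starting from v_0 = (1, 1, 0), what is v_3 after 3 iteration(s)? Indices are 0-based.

v_3 = (-12, -16, -16)

v_0 = (1, 1, 0).
v_1 = A·v_0 = (-2, 2, -2).
v_2 = A·v_1 = (2, 0, -8).
v_3 = A·v_2 = (-12, -16, -16).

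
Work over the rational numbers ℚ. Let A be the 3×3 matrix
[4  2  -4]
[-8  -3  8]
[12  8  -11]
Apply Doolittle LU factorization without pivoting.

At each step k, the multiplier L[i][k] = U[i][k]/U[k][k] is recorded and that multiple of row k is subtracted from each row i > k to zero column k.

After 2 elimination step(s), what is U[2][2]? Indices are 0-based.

U[2][2] = 1

Step 1: pivot at (0,0) is 4.
  row1 ← row1 − (-2)·row0  ⇒  L[1][0]=-2, U row1=(0, 1, 0)
  row2 ← row2 − (3)·row0  ⇒  L[2][0]=3, U row2=(0, 2, 1)
Step 2: pivot at (1,1) is 1.
  row2 ← row2 − (2)·row1  ⇒  L[2][1]=2, U row2=(0, 0, 1)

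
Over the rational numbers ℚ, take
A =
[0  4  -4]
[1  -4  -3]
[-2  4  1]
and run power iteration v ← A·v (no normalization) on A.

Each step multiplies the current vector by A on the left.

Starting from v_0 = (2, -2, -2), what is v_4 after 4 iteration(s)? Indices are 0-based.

v_0 = (2, -2, -2).
v_1 = A·v_0 = (0, 16, -14).
v_2 = A·v_1 = (120, -22, 50).
v_3 = A·v_2 = (-288, 58, -278).
v_4 = A·v_3 = (1344, 314, 530).

v_4 = (1344, 314, 530)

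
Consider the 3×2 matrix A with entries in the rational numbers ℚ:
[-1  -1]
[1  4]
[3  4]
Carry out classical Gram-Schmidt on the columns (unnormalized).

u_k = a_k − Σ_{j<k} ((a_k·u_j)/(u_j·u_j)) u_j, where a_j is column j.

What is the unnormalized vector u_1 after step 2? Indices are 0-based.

Step 1: u_0 = a_0 = (-1, 1, 3).
Step 2: u_1 = a_1 − (17/11)·u_0 = (6/11, 27/11, -7/11).

u_1 = (6/11, 27/11, -7/11)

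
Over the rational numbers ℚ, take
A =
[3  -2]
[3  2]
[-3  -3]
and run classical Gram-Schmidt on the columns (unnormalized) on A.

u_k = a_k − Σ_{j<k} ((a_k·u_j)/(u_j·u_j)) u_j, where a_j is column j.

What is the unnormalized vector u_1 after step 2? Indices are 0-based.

u_1 = (-3, 1, -2)

Step 1: u_0 = a_0 = (3, 3, -3).
Step 2: u_1 = a_1 − (1/3)·u_0 = (-3, 1, -2).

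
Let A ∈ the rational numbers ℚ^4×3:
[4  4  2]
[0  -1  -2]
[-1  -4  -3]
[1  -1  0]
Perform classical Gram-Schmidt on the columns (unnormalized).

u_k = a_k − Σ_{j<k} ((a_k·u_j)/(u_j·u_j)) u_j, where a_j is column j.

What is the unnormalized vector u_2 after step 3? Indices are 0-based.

u_2 = (-70/251, -315/251, -49/251, 231/251)

Step 1: u_0 = a_0 = (4, 0, -1, 1).
Step 2: u_1 = a_1 − (19/18)·u_0 = (-2/9, -1, -53/18, -37/18).
Step 3: u_2 = a_2 − (11/18)·u_0 − (187/251)·u_1 = (-70/251, -315/251, -49/251, 231/251).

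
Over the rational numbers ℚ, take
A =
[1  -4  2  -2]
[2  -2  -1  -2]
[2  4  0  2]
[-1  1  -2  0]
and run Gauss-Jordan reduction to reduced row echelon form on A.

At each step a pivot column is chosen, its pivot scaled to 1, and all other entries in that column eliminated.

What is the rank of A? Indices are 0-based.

rank = 4

[1] R0 /= 1  ⇒  (1, -4, 2, -2)
     R1 -= 2·R0  ⇒  (0, 6, -5, 2)
     R2 -= 2·R0  ⇒  (0, 12, -4, 6)
     R3 -= -1·R0  ⇒  (0, -3, 0, -2)
[2] R1 /= 6  ⇒  (0, 1, -5/6, 1/3)
     R0 -= -4·R1  ⇒  (1, 0, -4/3, -2/3)
     R2 -= 12·R1  ⇒  (0, 0, 6, 2)
     R3 -= -3·R1  ⇒  (0, 0, -5/2, -1)
[3] R2 /= 6  ⇒  (0, 0, 1, 1/3)
     R0 -= -4/3·R2  ⇒  (1, 0, 0, -2/9)
     R1 -= -5/6·R2  ⇒  (0, 1, 0, 11/18)
     R3 -= -5/2·R2  ⇒  (0, 0, 0, -1/6)
[4] R3 /= -1/6  ⇒  (0, 0, 0, 1)
     R0 -= -2/9·R3  ⇒  (1, 0, 0, 0)
     R1 -= 11/18·R3  ⇒  (0, 1, 0, 0)
     R2 -= 1/3·R3  ⇒  (0, 0, 1, 0)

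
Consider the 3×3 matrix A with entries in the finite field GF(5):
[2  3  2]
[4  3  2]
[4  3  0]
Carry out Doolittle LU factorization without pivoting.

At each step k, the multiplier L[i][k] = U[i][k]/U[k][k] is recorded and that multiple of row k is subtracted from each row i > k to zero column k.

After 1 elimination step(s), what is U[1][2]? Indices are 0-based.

U[1][2] = 3

k=0: U[0][0]=2
  eliminate (1,0): mult=2, new row 1: (0, 2, 3); set L[1][0]=2
  eliminate (2,0): mult=2, new row 2: (0, 2, 1); set L[2][0]=2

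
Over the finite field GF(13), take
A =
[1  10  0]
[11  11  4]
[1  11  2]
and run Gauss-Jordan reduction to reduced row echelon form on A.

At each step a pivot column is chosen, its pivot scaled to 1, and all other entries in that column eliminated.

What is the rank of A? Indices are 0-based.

rank = 3

step 1: normalize row 0 (÷1) = (1, 10, 0)
  row 1: subtract 11×row0 = (0, 5, 4)
  row 2: subtract 1×row0 = (0, 1, 2)
step 2: normalize row 1 (÷5) = (0, 1, 6)
  row 0: subtract 10×row1 = (1, 0, 5)
  row 2: subtract 1×row1 = (0, 0, 9)
step 3: normalize row 2 (÷9) = (0, 0, 1)
  row 0: subtract 5×row2 = (1, 0, 0)
  row 1: subtract 6×row2 = (0, 1, 0)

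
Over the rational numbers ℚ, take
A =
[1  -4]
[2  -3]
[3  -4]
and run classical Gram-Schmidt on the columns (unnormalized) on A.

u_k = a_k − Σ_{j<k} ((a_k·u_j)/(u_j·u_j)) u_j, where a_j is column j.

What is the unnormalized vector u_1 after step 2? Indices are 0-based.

u_1 = (-17/7, 1/7, 5/7)

Step 1: u_0 = a_0 = (1, 2, 3).
Step 2: u_1 = a_1 − (-11/7)·u_0 = (-17/7, 1/7, 5/7).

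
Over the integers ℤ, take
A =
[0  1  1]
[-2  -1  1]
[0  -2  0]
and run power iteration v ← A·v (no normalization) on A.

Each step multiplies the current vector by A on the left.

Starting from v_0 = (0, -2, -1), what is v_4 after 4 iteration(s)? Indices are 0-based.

v_0 = (0, -2, -1).
v_1 = A·v_0 = (-3, 1, 4).
v_2 = A·v_1 = (5, 9, -2).
v_3 = A·v_2 = (7, -21, -18).
v_4 = A·v_3 = (-39, -11, 42).

v_4 = (-39, -11, 42)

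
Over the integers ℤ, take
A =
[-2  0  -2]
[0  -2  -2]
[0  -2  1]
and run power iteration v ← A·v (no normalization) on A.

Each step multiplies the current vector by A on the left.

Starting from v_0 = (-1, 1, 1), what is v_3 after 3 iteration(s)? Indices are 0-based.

v_0 = (-1, 1, 1).
v_1 = A·v_0 = (0, -4, -1).
v_2 = A·v_1 = (2, 10, 7).
v_3 = A·v_2 = (-18, -34, -13).

v_3 = (-18, -34, -13)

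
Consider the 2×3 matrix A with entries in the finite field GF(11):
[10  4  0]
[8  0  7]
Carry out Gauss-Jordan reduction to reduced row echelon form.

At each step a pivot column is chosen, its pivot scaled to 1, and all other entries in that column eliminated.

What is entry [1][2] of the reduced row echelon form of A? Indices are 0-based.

[1] R0 /= 10  ⇒  (1, 7, 0)
     R1 -= 8·R0  ⇒  (0, 10, 7)
[2] R1 /= 10  ⇒  (0, 1, 4)
     R0 -= 7·R1  ⇒  (1, 0, 5)

M[1][2] = 4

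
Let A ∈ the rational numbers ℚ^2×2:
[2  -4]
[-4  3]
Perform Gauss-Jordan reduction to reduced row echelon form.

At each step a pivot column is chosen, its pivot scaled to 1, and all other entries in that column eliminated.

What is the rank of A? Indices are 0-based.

pivot(0,0)=2: scale R0 → (1, -2)
  clear (1,0): R1 −= (-4)R0 → (0, -5)
pivot(1,1)=-5: scale R1 → (0, 1)
  clear (0,1): R0 −= (-2)R1 → (1, 0)

rank = 2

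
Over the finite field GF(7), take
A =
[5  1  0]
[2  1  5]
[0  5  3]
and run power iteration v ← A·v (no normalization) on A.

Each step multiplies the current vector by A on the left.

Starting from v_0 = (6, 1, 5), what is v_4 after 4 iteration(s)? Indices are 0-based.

v_0 = (6, 1, 5).
v_1 = A·v_0 = (3, 3, 6).
v_2 = A·v_1 = (4, 4, 5).
v_3 = A·v_2 = (3, 2, 0).
v_4 = A·v_3 = (3, 1, 3).

v_4 = (3, 1, 3)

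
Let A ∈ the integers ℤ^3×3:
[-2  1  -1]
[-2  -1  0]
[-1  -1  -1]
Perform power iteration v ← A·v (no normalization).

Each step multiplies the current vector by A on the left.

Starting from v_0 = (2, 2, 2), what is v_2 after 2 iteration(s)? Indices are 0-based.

v_2 = (8, 14, 16)

v_0 = (2, 2, 2).
v_1 = A·v_0 = (-4, -6, -6).
v_2 = A·v_1 = (8, 14, 16).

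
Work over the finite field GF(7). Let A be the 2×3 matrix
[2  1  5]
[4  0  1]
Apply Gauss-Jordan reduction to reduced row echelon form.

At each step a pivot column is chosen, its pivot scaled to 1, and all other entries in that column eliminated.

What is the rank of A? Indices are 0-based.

step 1: normalize row 0 (÷2) = (1, 4, 6)
  row 1: subtract 4×row0 = (0, 5, 5)
step 2: normalize row 1 (÷5) = (0, 1, 1)
  row 0: subtract 4×row1 = (1, 0, 2)

rank = 2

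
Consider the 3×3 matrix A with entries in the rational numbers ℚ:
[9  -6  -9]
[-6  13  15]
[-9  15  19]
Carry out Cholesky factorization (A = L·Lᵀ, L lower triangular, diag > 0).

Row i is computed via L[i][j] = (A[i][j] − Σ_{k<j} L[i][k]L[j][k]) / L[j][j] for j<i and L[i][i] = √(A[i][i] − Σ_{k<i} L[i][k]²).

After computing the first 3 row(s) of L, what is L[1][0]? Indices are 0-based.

Step 1: L[0][0] = √(9) = 3.
  L[1][0] = (-6) / L[0][0] = -2.
Step 2: L[1][1] = √(9) = 3.
  L[2][0] = (-9) / L[0][0] = -3.
  L[2][1] = (9) / L[1][1] = 3.
Step 3: L[2][2] = √(1) = 1.

L[1][0] = -2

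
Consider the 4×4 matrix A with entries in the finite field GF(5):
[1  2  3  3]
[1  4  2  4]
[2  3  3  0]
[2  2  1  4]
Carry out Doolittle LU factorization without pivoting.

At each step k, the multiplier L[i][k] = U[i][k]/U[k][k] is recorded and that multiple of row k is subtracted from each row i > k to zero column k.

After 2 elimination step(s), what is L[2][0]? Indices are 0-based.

L[2][0] = 2

[col 0] pivot 1
  R1 -= 1*R0 → (0, 2, 4, 1)  (L[1][0] := 1)
  R2 -= 2*R0 → (0, 4, 2, 4)  (L[2][0] := 2)
  R3 -= 2*R0 → (0, 3, 0, 3)  (L[3][0] := 2)
[col 1] pivot 2
  R2 -= 2*R1 → (0, 0, 4, 2)  (L[2][1] := 2)
  R3 -= 4*R1 → (0, 0, 4, 4)  (L[3][1] := 4)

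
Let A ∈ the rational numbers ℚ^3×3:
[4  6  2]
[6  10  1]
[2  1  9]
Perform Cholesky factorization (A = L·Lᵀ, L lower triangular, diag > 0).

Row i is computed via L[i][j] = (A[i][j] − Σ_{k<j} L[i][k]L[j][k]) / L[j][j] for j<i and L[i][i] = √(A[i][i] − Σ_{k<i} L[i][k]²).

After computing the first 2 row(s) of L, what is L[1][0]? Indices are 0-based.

L[1][0] = 3

Step 1: L[0][0] = √(4) = 2.
  L[1][0] = (6) / L[0][0] = 3.
Step 2: L[1][1] = √(1) = 1.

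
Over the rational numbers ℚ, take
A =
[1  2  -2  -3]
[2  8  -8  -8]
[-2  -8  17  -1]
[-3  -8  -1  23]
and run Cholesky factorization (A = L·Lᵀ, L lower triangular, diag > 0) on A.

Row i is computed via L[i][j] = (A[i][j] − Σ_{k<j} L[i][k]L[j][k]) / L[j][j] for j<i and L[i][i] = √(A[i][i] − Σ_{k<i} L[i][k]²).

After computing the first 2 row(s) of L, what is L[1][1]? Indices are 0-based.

L[1][1] = 2

Step 1: L[0][0] = √(1) = 1.
  L[1][0] = (2) / L[0][0] = 2.
Step 2: L[1][1] = √(4) = 2.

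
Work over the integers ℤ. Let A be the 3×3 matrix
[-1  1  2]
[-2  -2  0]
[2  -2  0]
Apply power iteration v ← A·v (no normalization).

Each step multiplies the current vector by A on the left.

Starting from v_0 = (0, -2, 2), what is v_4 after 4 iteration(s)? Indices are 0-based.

v_0 = (0, -2, 2).
v_1 = A·v_0 = (2, 4, 4).
v_2 = A·v_1 = (10, -12, -4).
v_3 = A·v_2 = (-30, 4, 44).
v_4 = A·v_3 = (122, 52, -68).

v_4 = (122, 52, -68)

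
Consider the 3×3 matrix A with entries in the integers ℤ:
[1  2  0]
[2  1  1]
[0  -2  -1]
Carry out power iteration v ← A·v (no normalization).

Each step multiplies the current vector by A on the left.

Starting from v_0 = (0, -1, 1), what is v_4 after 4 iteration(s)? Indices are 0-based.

v_4 = (-24, -17, 9)

v_0 = (0, -1, 1).
v_1 = A·v_0 = (-2, 0, 1).
v_2 = A·v_1 = (-2, -3, -1).
v_3 = A·v_2 = (-8, -8, 7).
v_4 = A·v_3 = (-24, -17, 9).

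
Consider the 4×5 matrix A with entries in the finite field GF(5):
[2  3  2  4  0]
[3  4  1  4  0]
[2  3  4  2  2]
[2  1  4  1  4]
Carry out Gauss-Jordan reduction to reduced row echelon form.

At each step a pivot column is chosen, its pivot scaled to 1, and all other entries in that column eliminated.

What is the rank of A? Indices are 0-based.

[1] R0 /= 2  ⇒  (1, 4, 1, 2, 0)
     R1 -= 3·R0  ⇒  (0, 2, 3, 3, 0)
     R2 -= 2·R0  ⇒  (0, 0, 2, 3, 2)
     R3 -= 2·R0  ⇒  (0, 3, 2, 2, 4)
[2] R1 /= 2  ⇒  (0, 1, 4, 4, 0)
     R0 -= 4·R1  ⇒  (1, 0, 0, 1, 0)
     R3 -= 3·R1  ⇒  (0, 0, 0, 0, 4)
[3] R2 /= 2  ⇒  (0, 0, 1, 4, 1)
     R1 -= 4·R2  ⇒  (0, 1, 0, 3, 1)
column 3 empty below row 3
[4] R3 /= 4  ⇒  (0, 0, 0, 0, 1)
     R1 -= 1·R3  ⇒  (0, 1, 0, 3, 0)
     R2 -= 1·R3  ⇒  (0, 0, 1, 4, 0)

rank = 4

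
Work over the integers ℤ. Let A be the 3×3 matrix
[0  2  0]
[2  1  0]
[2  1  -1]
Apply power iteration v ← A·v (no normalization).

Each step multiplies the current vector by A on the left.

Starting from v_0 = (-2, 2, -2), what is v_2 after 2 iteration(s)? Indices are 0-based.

v_2 = (-4, 6, 6)

v_0 = (-2, 2, -2).
v_1 = A·v_0 = (4, -2, 0).
v_2 = A·v_1 = (-4, 6, 6).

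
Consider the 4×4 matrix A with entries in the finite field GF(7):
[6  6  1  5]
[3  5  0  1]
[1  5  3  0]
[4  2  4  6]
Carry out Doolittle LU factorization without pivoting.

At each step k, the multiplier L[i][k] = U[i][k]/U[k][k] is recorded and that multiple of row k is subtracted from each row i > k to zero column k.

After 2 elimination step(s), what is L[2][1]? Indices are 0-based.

[col 0] pivot 6
  R1 -= 4*R0 → (0, 2, 3, 2)  (L[1][0] := 4)
  R2 -= 6*R0 → (0, 4, 4, 5)  (L[2][0] := 6)
  R3 -= 3*R0 → (0, 5, 1, 5)  (L[3][0] := 3)
[col 1] pivot 2
  R2 -= 2*R1 → (0, 0, 5, 1)  (L[2][1] := 2)
  R3 -= 6*R1 → (0, 0, 4, 0)  (L[3][1] := 6)

L[2][1] = 2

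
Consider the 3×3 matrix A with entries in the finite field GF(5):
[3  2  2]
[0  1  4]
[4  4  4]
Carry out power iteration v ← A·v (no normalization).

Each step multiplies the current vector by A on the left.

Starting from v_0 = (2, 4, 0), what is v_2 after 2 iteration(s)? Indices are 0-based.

v_0 = (2, 4, 0).
v_1 = A·v_0 = (4, 4, 4).
v_2 = A·v_1 = (3, 0, 3).

v_2 = (3, 0, 3)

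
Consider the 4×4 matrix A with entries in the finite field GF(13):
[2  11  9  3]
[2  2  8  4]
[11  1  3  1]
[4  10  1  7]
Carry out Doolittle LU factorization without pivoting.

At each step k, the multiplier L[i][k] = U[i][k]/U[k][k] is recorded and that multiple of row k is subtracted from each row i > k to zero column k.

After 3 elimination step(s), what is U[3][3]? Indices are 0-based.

Step 1: pivot at (0,0) is 2.
  row1 ← row1 − (1)·row0  ⇒  L[1][0]=1, U row1=(0, 4, 12, 1)
  row2 ← row2 − (12)·row0  ⇒  L[2][0]=12, U row2=(0, 12, 12, 4)
  row3 ← row3 − (2)·row0  ⇒  L[3][0]=2, U row3=(0, 1, 9, 1)
Step 2: pivot at (1,1) is 4.
  row2 ← row2 − (3)·row1  ⇒  L[2][1]=3, U row2=(0, 0, 2, 1)
  row3 ← row3 − (10)·row1  ⇒  L[3][1]=10, U row3=(0, 0, 6, 4)
Step 3: pivot at (2,2) is 2.
  row3 ← row3 − (3)·row2  ⇒  L[3][2]=3, U row3=(0, 0, 0, 1)

U[3][3] = 1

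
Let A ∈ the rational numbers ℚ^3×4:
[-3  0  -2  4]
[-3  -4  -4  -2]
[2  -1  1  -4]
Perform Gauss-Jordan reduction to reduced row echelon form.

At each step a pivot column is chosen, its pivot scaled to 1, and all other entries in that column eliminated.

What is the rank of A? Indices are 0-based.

rank = 3

pivot(0,0)=-3: scale R0 → (1, 0, 2/3, -4/3)
  clear (1,0): R1 −= (-3)R0 → (0, -4, -2, -6)
  clear (2,0): R2 −= (2)R0 → (0, -1, -1/3, -4/3)
pivot(1,1)=-4: scale R1 → (0, 1, 1/2, 3/2)
  clear (2,1): R2 −= (-1)R1 → (0, 0, 1/6, 1/6)
pivot(2,2)=1/6: scale R2 → (0, 0, 1, 1)
  clear (0,2): R0 −= (2/3)R2 → (1, 0, 0, -2)
  clear (1,2): R1 −= (1/2)R2 → (0, 1, 0, 1)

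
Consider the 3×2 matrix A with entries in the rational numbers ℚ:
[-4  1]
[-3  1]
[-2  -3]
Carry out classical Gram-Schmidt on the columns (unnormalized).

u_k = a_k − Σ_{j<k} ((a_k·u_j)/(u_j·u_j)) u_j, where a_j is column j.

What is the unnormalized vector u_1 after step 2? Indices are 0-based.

u_1 = (25/29, 26/29, -89/29)

Step 1: u_0 = a_0 = (-4, -3, -2).
Step 2: u_1 = a_1 − (-1/29)·u_0 = (25/29, 26/29, -89/29).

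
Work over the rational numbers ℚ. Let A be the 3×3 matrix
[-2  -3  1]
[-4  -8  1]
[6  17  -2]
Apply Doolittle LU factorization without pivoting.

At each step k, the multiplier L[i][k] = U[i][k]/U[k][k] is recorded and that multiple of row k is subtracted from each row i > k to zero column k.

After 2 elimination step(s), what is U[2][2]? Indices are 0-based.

U[2][2] = -3

[col 0] pivot -2
  R1 -= 2*R0 → (0, -2, -1)  (L[1][0] := 2)
  R2 -= -3*R0 → (0, 8, 1)  (L[2][0] := -3)
[col 1] pivot -2
  R2 -= -4*R1 → (0, 0, -3)  (L[2][1] := -4)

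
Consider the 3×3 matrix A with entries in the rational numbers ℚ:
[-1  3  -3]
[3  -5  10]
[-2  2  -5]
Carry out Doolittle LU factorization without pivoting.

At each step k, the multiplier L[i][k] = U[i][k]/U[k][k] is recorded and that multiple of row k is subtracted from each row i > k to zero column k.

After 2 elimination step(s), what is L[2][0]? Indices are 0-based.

L[2][0] = 2

Step 1: pivot at (0,0) is -1.
  row1 ← row1 − (-3)·row0  ⇒  L[1][0]=-3, U row1=(0, 4, 1)
  row2 ← row2 − (2)·row0  ⇒  L[2][0]=2, U row2=(0, -4, 1)
Step 2: pivot at (1,1) is 4.
  row2 ← row2 − (-1)·row1  ⇒  L[2][1]=-1, U row2=(0, 0, 2)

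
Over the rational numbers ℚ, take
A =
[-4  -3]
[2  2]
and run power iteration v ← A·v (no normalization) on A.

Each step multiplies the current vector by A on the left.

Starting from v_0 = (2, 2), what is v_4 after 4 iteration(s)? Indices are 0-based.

v_0 = (2, 2).
v_1 = A·v_0 = (-14, 8).
v_2 = A·v_1 = (32, -12).
v_3 = A·v_2 = (-92, 40).
v_4 = A·v_3 = (248, -104).

v_4 = (248, -104)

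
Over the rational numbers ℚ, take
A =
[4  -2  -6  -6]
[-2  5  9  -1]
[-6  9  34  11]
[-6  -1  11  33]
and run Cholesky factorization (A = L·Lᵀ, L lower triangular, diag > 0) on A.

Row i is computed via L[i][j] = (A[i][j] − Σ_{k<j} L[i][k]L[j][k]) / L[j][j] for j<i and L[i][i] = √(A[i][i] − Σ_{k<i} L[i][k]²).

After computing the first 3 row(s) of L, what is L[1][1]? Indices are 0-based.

Step 1: L[0][0] = √(4) = 2.
  L[1][0] = (-2) / L[0][0] = -1.
Step 2: L[1][1] = √(4) = 2.
  L[2][0] = (-6) / L[0][0] = -3.
  L[2][1] = (6) / L[1][1] = 3.
Step 3: L[2][2] = √(16) = 4.

L[1][1] = 2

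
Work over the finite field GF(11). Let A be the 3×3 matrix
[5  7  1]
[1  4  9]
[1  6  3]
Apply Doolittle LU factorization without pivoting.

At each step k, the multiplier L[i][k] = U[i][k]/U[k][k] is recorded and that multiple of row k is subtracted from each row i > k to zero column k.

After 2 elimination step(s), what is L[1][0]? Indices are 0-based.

L[1][0] = 9

Step 1: pivot at (0,0) is 5.
  row1 ← row1 − (9)·row0  ⇒  L[1][0]=9, U row1=(0, 7, 0)
  row2 ← row2 − (9)·row0  ⇒  L[2][0]=9, U row2=(0, 9, 5)
Step 2: pivot at (1,1) is 7.
  row2 ← row2 − (6)·row1  ⇒  L[2][1]=6, U row2=(0, 0, 5)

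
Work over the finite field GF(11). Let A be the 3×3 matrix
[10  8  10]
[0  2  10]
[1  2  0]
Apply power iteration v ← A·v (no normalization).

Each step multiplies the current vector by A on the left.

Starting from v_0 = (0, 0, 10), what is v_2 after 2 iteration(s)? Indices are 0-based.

v_2 = (7, 2, 3)

v_0 = (0, 0, 10).
v_1 = A·v_0 = (1, 1, 0).
v_2 = A·v_1 = (7, 2, 3).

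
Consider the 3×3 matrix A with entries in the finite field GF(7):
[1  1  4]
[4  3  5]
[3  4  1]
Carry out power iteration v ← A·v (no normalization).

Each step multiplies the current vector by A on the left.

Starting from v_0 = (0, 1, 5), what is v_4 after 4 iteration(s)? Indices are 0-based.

v_4 = (5, 6, 5)

v_0 = (0, 1, 5).
v_1 = A·v_0 = (0, 0, 2).
v_2 = A·v_1 = (1, 3, 2).
v_3 = A·v_2 = (5, 2, 3).
v_4 = A·v_3 = (5, 6, 5).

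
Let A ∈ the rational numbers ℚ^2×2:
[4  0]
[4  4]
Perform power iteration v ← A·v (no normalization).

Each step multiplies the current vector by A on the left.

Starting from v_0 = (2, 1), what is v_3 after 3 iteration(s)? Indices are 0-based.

v_0 = (2, 1).
v_1 = A·v_0 = (8, 12).
v_2 = A·v_1 = (32, 80).
v_3 = A·v_2 = (128, 448).

v_3 = (128, 448)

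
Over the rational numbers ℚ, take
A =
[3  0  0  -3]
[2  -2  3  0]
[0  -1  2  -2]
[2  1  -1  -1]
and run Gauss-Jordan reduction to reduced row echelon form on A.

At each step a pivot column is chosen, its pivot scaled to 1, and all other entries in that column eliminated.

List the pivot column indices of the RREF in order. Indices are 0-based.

pivot(0,0)=3: scale R0 → (1, 0, 0, -1)
  clear (1,0): R1 −= (2)R0 → (0, -2, 3, 2)
  clear (3,0): R3 −= (2)R0 → (0, 1, -1, 1)
pivot(1,1)=-2: scale R1 → (0, 1, -3/2, -1)
  clear (2,1): R2 −= (-1)R1 → (0, 0, 1/2, -3)
  clear (3,1): R3 −= (1)R1 → (0, 0, 1/2, 2)
pivot(2,2)=1/2: scale R2 → (0, 0, 1, -6)
  clear (1,2): R1 −= (-3/2)R2 → (0, 1, 0, -10)
  clear (3,2): R3 −= (1/2)R2 → (0, 0, 0, 5)
pivot(3,3)=5: scale R3 → (0, 0, 0, 1)
  clear (0,3): R0 −= (-1)R3 → (1, 0, 0, 0)
  clear (1,3): R1 −= (-10)R3 → (0, 1, 0, 0)
  clear (2,3): R2 −= (-6)R3 → (0, 0, 1, 0)

pivot columns: 0, 1, 2, 3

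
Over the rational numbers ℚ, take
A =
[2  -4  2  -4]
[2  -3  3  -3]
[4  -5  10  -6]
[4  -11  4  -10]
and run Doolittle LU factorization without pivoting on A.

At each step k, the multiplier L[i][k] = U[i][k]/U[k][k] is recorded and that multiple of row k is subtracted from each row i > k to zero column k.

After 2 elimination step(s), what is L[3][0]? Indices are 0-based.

L[3][0] = 2

k=0: U[0][0]=2
  eliminate (1,0): mult=1, new row 1: (0, 1, 1, 1); set L[1][0]=1
  eliminate (2,0): mult=2, new row 2: (0, 3, 6, 2); set L[2][0]=2
  eliminate (3,0): mult=2, new row 3: (0, -3, 0, -2); set L[3][0]=2
k=1: U[1][1]=1
  eliminate (2,1): mult=3, new row 2: (0, 0, 3, -1); set L[2][1]=3
  eliminate (3,1): mult=-3, new row 3: (0, 0, 3, 1); set L[3][1]=-3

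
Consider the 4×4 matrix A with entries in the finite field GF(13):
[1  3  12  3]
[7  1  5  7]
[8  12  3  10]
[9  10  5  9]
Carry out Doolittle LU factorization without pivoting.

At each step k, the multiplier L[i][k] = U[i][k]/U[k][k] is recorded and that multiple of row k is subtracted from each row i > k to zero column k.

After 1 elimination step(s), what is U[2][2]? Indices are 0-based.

U[2][2] = 11

[col 0] pivot 1
  R1 -= 7*R0 → (0, 6, 12, 12)  (L[1][0] := 7)
  R2 -= 8*R0 → (0, 1, 11, 12)  (L[2][0] := 8)
  R3 -= 9*R0 → (0, 9, 1, 8)  (L[3][0] := 9)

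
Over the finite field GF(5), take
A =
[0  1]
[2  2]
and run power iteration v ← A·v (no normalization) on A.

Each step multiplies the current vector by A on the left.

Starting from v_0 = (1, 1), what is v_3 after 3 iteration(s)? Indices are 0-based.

v_0 = (1, 1).
v_1 = A·v_0 = (1, 4).
v_2 = A·v_1 = (4, 0).
v_3 = A·v_2 = (0, 3).

v_3 = (0, 3)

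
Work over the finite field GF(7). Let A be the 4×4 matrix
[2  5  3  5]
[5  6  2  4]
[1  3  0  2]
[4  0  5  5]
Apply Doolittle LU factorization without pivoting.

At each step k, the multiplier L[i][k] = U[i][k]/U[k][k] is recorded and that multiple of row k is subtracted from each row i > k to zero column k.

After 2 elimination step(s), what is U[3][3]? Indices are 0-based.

U[3][3] = 0

[col 0] pivot 2
  R1 -= 6*R0 → (0, 4, 5, 2)  (L[1][0] := 6)
  R2 -= 4*R0 → (0, 4, 2, 3)  (L[2][0] := 4)
  R3 -= 2*R0 → (0, 4, 6, 2)  (L[3][0] := 2)
[col 1] pivot 4
  R2 -= 1*R1 → (0, 0, 4, 1)  (L[2][1] := 1)
  R3 -= 1*R1 → (0, 0, 1, 0)  (L[3][1] := 1)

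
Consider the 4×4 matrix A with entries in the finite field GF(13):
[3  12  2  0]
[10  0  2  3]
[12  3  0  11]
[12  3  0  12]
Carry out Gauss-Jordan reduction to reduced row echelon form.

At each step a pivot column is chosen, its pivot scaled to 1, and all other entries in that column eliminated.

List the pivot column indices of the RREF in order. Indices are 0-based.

pivot(0,0)=3: scale R0 → (1, 4, 5, 0)
  clear (1,0): R1 −= (10)R0 → (0, 12, 4, 3)
  clear (2,0): R2 −= (12)R0 → (0, 7, 5, 11)
  clear (3,0): R3 −= (12)R0 → (0, 7, 5, 12)
pivot(1,1)=12: scale R1 → (0, 1, 9, 10)
  clear (0,1): R0 −= (4)R1 → (1, 0, 8, 12)
  clear (2,1): R2 −= (7)R1 → (0, 0, 7, 6)
  clear (3,1): R3 −= (7)R1 → (0, 0, 7, 7)
pivot(2,2)=7: scale R2 → (0, 0, 1, 12)
  clear (0,2): R0 −= (8)R2 → (1, 0, 0, 7)
  clear (1,2): R1 −= (9)R2 → (0, 1, 0, 6)
  clear (3,2): R3 −= (7)R2 → (0, 0, 0, 1)
pivot(3,3)=1: scale R3 → (0, 0, 0, 1)
  clear (0,3): R0 −= (7)R3 → (1, 0, 0, 0)
  clear (1,3): R1 −= (6)R3 → (0, 1, 0, 0)
  clear (2,3): R2 −= (12)R3 → (0, 0, 1, 0)

pivot columns: 0, 1, 2, 3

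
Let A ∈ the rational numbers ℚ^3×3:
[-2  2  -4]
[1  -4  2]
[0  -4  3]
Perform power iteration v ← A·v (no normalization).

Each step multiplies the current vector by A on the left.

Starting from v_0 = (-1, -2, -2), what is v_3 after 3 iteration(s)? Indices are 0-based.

v_3 = (48, -18, -10)

v_0 = (-1, -2, -2).
v_1 = A·v_0 = (6, 3, 2).
v_2 = A·v_1 = (-14, -2, -6).
v_3 = A·v_2 = (48, -18, -10).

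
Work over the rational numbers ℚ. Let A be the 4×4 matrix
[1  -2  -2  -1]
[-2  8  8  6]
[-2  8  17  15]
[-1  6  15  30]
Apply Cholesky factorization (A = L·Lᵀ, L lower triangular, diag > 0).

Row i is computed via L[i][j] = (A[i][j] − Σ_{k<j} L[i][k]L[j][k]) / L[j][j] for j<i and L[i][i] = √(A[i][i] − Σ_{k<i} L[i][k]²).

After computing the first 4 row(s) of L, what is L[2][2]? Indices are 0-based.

L[2][2] = 3

Step 1: L[0][0] = √(1) = 1.
  L[1][0] = (-2) / L[0][0] = -2.
Step 2: L[1][1] = √(4) = 2.
  L[2][0] = (-2) / L[0][0] = -2.
  L[2][1] = (4) / L[1][1] = 2.
Step 3: L[2][2] = √(9) = 3.
  L[3][0] = (-1) / L[0][0] = -1.
  L[3][1] = (4) / L[1][1] = 2.
  L[3][2] = (9) / L[2][2] = 3.
Step 4: L[3][3] = √(16) = 4.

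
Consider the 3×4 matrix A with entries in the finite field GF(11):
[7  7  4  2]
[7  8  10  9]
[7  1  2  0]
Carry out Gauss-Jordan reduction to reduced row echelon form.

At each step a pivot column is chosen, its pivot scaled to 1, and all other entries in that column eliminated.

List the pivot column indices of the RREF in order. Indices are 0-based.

pivot(0,0)=7: scale R0 → (1, 1, 10, 5)
  clear (1,0): R1 −= (7)R0 → (0, 1, 6, 7)
  clear (2,0): R2 −= (7)R0 → (0, 5, 9, 9)
pivot(1,1)=1: scale R1 → (0, 1, 6, 7)
  clear (0,1): R0 −= (1)R1 → (1, 0, 4, 9)
  clear (2,1): R2 −= (5)R1 → (0, 0, 1, 7)
pivot(2,2)=1: scale R2 → (0, 0, 1, 7)
  clear (0,2): R0 −= (4)R2 → (1, 0, 0, 3)
  clear (1,2): R1 −= (6)R2 → (0, 1, 0, 9)

pivot columns: 0, 1, 2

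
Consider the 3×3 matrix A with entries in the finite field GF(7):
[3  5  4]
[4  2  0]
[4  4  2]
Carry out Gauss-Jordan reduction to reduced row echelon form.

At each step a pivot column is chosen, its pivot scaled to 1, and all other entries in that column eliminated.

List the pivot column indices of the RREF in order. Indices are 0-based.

step 1: normalize row 0 (÷3) = (1, 4, 6)
  row 1: subtract 4×row0 = (0, 0, 4)
  row 2: subtract 4×row0 = (0, 2, 6)
step 2: exchange rows 1,2
step 2: normalize row 1 (÷2) = (0, 1, 3)
  row 0: subtract 4×row1 = (1, 0, 1)
step 3: normalize row 2 (÷4) = (0, 0, 1)
  row 0: subtract 1×row2 = (1, 0, 0)
  row 1: subtract 3×row2 = (0, 1, 0)

pivot columns: 0, 1, 2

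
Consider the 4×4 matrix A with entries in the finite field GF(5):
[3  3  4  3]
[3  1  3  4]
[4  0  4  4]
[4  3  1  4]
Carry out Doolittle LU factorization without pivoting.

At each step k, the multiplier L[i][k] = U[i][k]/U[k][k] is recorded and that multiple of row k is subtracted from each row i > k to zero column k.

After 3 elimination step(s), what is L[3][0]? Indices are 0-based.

L[3][0] = 3

[col 0] pivot 3
  R1 -= 1*R0 → (0, 3, 4, 1)  (L[1][0] := 1)
  R2 -= 3*R0 → (0, 1, 2, 0)  (L[2][0] := 3)
  R3 -= 3*R0 → (0, 4, 4, 0)  (L[3][0] := 3)
[col 1] pivot 3
  R2 -= 2*R1 → (0, 0, 4, 3)  (L[2][1] := 2)
  R3 -= 3*R1 → (0, 0, 2, 2)  (L[3][1] := 3)
[col 2] pivot 4
  R3 -= 3*R2 → (0, 0, 0, 3)  (L[3][2] := 3)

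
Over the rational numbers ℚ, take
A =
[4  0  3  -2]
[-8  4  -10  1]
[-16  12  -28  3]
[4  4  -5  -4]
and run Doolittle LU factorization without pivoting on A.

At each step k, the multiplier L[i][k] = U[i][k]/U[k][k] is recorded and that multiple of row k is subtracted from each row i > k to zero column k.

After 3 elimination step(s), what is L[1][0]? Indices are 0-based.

L[1][0] = -2

k=0: U[0][0]=4
  eliminate (1,0): mult=-2, new row 1: (0, 4, -4, -3); set L[1][0]=-2
  eliminate (2,0): mult=-4, new row 2: (0, 12, -16, -5); set L[2][0]=-4
  eliminate (3,0): mult=1, new row 3: (0, 4, -8, -2); set L[3][0]=1
k=1: U[1][1]=4
  eliminate (2,1): mult=3, new row 2: (0, 0, -4, 4); set L[2][1]=3
  eliminate (3,1): mult=1, new row 3: (0, 0, -4, 1); set L[3][1]=1
k=2: U[2][2]=-4
  eliminate (3,2): mult=1, new row 3: (0, 0, 0, -3); set L[3][2]=1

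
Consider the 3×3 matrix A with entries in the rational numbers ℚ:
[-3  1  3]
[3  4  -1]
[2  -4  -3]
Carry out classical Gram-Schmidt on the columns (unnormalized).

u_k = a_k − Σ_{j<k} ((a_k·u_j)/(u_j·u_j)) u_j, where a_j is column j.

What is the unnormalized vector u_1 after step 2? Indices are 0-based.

u_1 = (25/22, 85/22, -45/11)

Step 1: u_0 = a_0 = (-3, 3, 2).
Step 2: u_1 = a_1 − (1/22)·u_0 = (25/22, 85/22, -45/11).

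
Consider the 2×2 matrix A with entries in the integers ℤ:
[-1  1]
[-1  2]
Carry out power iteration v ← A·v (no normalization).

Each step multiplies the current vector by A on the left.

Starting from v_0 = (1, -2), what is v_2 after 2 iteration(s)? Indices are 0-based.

v_0 = (1, -2).
v_1 = A·v_0 = (-3, -5).
v_2 = A·v_1 = (-2, -7).

v_2 = (-2, -7)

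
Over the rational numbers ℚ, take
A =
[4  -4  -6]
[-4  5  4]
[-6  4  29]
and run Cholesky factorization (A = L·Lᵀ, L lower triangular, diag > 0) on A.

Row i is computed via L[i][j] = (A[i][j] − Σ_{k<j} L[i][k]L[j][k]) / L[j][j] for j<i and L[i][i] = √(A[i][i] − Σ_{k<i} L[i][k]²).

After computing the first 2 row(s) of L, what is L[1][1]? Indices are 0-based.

Step 1: L[0][0] = √(4) = 2.
  L[1][0] = (-4) / L[0][0] = -2.
Step 2: L[1][1] = √(1) = 1.

L[1][1] = 1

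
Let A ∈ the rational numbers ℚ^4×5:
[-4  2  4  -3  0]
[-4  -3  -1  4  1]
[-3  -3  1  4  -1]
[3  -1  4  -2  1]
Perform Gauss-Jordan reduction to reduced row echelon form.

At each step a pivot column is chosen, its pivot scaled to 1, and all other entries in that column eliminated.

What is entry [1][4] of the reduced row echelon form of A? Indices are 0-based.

M[1][4] = -107/57

step 1: normalize row 0 (÷-4) = (1, -1/2, -1, 3/4, 0)
  row 1: subtract -4×row0 = (0, -5, -5, 7, 1)
  row 2: subtract -3×row0 = (0, -9/2, -2, 25/4, -1)
  row 3: subtract 3×row0 = (0, 1/2, 7, -17/4, 1)
step 2: normalize row 1 (÷-5) = (0, 1, 1, -7/5, -1/5)
  row 0: subtract -1/2×row1 = (1, 0, -1/2, 1/20, -1/10)
  row 2: subtract -9/2×row1 = (0, 0, 5/2, -1/20, -19/10)
  row 3: subtract 1/2×row1 = (0, 0, 13/2, -71/20, 11/10)
step 3: normalize row 2 (÷5/2) = (0, 0, 1, -1/50, -19/25)
  row 0: subtract -1/2×row2 = (1, 0, 0, 1/25, -12/25)
  row 1: subtract 1×row2 = (0, 1, 0, -69/50, 14/25)
  row 3: subtract 13/2×row2 = (0, 0, 0, -171/50, 151/25)
step 4: normalize row 3 (÷-171/50) = (0, 0, 0, 1, -302/171)
  row 0: subtract 1/25×row3 = (1, 0, 0, 0, -70/171)
  row 1: subtract -69/50×row3 = (0, 1, 0, 0, -107/57)
  row 2: subtract -1/50×row3 = (0, 0, 1, 0, -136/171)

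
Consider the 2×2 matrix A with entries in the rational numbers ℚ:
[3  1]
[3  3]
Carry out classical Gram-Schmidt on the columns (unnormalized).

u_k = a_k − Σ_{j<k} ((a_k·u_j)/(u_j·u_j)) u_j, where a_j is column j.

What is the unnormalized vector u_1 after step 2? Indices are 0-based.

Step 1: u_0 = a_0 = (3, 3).
Step 2: u_1 = a_1 − (2/3)·u_0 = (-1, 1).

u_1 = (-1, 1)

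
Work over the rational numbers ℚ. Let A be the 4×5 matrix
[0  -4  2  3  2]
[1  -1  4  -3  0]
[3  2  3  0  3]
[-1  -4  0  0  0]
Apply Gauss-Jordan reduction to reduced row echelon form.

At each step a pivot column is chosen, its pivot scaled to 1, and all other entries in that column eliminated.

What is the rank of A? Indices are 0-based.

[1] R0 <-> R1
[1] R0 /= 1  ⇒  (1, -1, 4, -3, 0)
     R2 -= 3·R0  ⇒  (0, 5, -9, 9, 3)
     R3 -= -1·R0  ⇒  (0, -5, 4, -3, 0)
[2] R1 /= -4  ⇒  (0, 1, -1/2, -3/4, -1/2)
     R0 -= -1·R1  ⇒  (1, 0, 7/2, -15/4, -1/2)
     R2 -= 5·R1  ⇒  (0, 0, -13/2, 51/4, 11/2)
     R3 -= -5·R1  ⇒  (0, 0, 3/2, -27/4, -5/2)
[3] R2 /= -13/2  ⇒  (0, 0, 1, -51/26, -11/13)
     R0 -= 7/2·R2  ⇒  (1, 0, 0, 81/26, 32/13)
     R1 -= -1/2·R2  ⇒  (0, 1, 0, -45/26, -12/13)
     R3 -= 3/2·R2  ⇒  (0, 0, 0, -99/26, -16/13)
[4] R3 /= -99/26  ⇒  (0, 0, 0, 1, 32/99)
     R0 -= 81/26·R3  ⇒  (1, 0, 0, 0, 16/11)
     R1 -= -45/26·R3  ⇒  (0, 1, 0, 0, -4/11)
     R2 -= -51/26·R3  ⇒  (0, 0, 1, 0, -7/33)

rank = 4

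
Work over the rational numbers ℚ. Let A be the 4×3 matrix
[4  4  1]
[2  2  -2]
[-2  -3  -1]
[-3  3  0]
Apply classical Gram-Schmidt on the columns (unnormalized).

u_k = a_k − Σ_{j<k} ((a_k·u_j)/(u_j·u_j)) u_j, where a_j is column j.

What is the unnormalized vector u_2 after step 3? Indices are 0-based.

u_2 = (121/193, -422/193, -144/193, -24/193)

Step 1: u_0 = a_0 = (4, 2, -2, -3).
Step 2: u_1 = a_1 − (17/33)·u_0 = (64/33, 32/33, -65/33, 50/11).
Step 3: u_2 = a_2 − (2/33)·u_0 − (13/193)·u_1 = (121/193, -422/193, -144/193, -24/193).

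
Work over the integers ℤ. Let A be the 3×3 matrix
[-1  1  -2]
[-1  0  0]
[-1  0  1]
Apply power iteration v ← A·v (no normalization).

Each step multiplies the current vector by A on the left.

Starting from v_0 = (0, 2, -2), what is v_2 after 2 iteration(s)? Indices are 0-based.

v_2 = (-2, -6, -8)

v_0 = (0, 2, -2).
v_1 = A·v_0 = (6, 0, -2).
v_2 = A·v_1 = (-2, -6, -8).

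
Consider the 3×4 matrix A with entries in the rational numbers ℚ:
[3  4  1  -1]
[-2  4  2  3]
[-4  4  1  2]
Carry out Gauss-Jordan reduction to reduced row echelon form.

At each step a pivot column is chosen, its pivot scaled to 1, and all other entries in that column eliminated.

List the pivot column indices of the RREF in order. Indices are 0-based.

pivot(0,0)=3: scale R0 → (1, 4/3, 1/3, -1/3)
  clear (1,0): R1 −= (-2)R0 → (0, 20/3, 8/3, 7/3)
  clear (2,0): R2 −= (-4)R0 → (0, 28/3, 7/3, 2/3)
pivot(1,1)=20/3: scale R1 → (0, 1, 2/5, 7/20)
  clear (0,1): R0 −= (4/3)R1 → (1, 0, -1/5, -4/5)
  clear (2,1): R2 −= (28/3)R1 → (0, 0, -7/5, -13/5)
pivot(2,2)=-7/5: scale R2 → (0, 0, 1, 13/7)
  clear (0,2): R0 −= (-1/5)R2 → (1, 0, 0, -3/7)
  clear (1,2): R1 −= (2/5)R2 → (0, 1, 0, -11/28)

pivot columns: 0, 1, 2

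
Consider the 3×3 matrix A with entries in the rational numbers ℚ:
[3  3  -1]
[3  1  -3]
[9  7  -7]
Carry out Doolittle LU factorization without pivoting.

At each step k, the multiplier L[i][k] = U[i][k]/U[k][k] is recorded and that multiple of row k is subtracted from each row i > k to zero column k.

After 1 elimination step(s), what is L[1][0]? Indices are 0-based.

L[1][0] = 1

k=0: U[0][0]=3
  eliminate (1,0): mult=1, new row 1: (0, -2, -2); set L[1][0]=1
  eliminate (2,0): mult=3, new row 2: (0, -2, -4); set L[2][0]=3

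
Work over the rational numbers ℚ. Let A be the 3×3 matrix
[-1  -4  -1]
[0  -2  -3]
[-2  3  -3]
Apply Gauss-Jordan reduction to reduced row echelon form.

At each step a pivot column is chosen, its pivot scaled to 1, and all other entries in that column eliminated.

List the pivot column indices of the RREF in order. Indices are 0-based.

pivot columns: 0, 1, 2

step 1: normalize row 0 (÷-1) = (1, 4, 1)
  row 2: subtract -2×row0 = (0, 11, -1)
step 2: normalize row 1 (÷-2) = (0, 1, 3/2)
  row 0: subtract 4×row1 = (1, 0, -5)
  row 2: subtract 11×row1 = (0, 0, -35/2)
step 3: normalize row 2 (÷-35/2) = (0, 0, 1)
  row 0: subtract -5×row2 = (1, 0, 0)
  row 1: subtract 3/2×row2 = (0, 1, 0)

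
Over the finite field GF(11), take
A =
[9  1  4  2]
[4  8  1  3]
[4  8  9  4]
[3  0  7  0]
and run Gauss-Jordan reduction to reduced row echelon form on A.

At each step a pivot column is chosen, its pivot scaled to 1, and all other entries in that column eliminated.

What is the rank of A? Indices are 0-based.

pivot(0,0)=9: scale R0 → (1, 5, 9, 10)
  clear (1,0): R1 −= (4)R0 → (0, 10, 9, 7)
  clear (2,0): R2 −= (4)R0 → (0, 10, 6, 8)
  clear (3,0): R3 −= (3)R0 → (0, 7, 2, 3)
pivot(1,1)=10: scale R1 → (0, 1, 2, 4)
  clear (0,1): R0 −= (5)R1 → (1, 0, 10, 1)
  clear (2,1): R2 −= (10)R1 → (0, 0, 8, 1)
  clear (3,1): R3 −= (7)R1 → (0, 0, 10, 8)
pivot(2,2)=8: scale R2 → (0, 0, 1, 7)
  clear (0,2): R0 −= (10)R2 → (1, 0, 0, 8)
  clear (1,2): R1 −= (2)R2 → (0, 1, 0, 1)
  clear (3,2): R3 −= (10)R2 → (0, 0, 0, 4)
pivot(3,3)=4: scale R3 → (0, 0, 0, 1)
  clear (0,3): R0 −= (8)R3 → (1, 0, 0, 0)
  clear (1,3): R1 −= (1)R3 → (0, 1, 0, 0)
  clear (2,3): R2 −= (7)R3 → (0, 0, 1, 0)

rank = 4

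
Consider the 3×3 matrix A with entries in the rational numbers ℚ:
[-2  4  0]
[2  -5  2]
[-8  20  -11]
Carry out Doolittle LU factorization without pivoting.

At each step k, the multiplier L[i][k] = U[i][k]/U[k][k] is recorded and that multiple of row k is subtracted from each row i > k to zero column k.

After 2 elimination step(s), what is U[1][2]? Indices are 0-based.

k=0: U[0][0]=-2
  eliminate (1,0): mult=-1, new row 1: (0, -1, 2); set L[1][0]=-1
  eliminate (2,0): mult=4, new row 2: (0, 4, -11); set L[2][0]=4
k=1: U[1][1]=-1
  eliminate (2,1): mult=-4, new row 2: (0, 0, -3); set L[2][1]=-4

U[1][2] = 2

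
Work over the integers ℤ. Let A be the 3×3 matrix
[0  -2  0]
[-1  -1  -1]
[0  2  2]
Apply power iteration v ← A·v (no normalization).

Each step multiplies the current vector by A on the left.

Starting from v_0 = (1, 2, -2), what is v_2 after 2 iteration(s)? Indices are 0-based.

v_2 = (2, 5, -2)

v_0 = (1, 2, -2).
v_1 = A·v_0 = (-4, -1, 0).
v_2 = A·v_1 = (2, 5, -2).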